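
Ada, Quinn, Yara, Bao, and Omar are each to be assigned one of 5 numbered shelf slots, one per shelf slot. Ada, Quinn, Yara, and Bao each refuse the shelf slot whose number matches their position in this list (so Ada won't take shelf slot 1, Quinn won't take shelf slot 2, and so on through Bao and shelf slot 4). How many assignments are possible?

Let Aᵢ (for 1 ≤ i ≤ 4) be the placements that put person i in their forbidden shelf slot. Any j of these fix j positions, leaving (5−j)! ways to fill the rest, and there are C(4,j) ways to pick which j.
By inclusion–exclusion, the number of valid placements is Σ_{j=0}^{4} (−1)^j C(4,j)·(5−j)!.
Computing: 120 − 96 + 36 − 8 + 1 = 53.

53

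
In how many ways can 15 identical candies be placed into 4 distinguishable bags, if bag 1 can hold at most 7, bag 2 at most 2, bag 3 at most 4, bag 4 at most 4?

Ignoring the caps, the number of non-negative solutions to x_1+…+x_4 = 15 is C(18,3) = 816.
Subtract solutions that violate a single cap (substitute x_i' = x_i − (cap_i+1)): x_1 ≥ 8 gives C(10,3) = 120; x_2 ≥ 3 gives C(15,3) = 455; x_3 ≥ 5 gives C(13,3) = 286; x_4 ≥ 5 gives C(13,3) = 286. Together 1147.
Add back pairs where two caps are both exceeded: 35 + 10 + 10 + 120 + 120 + 56 = 351.
Subtract triples: 0 + 0 + 0 + 10 = 10.
By inclusion–exclusion the count is 816 − 1147 + 351 − 10 = 10.

10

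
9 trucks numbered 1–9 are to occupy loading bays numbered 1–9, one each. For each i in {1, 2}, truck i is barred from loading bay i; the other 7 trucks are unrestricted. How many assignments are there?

Let Aᵢ (for i ∈ {1, 2}) be the placements that put truck i in its forbidden loading bay. Any j of these fix j positions, leaving (9−j)! ways to fill the rest, and there are C(2,j) ways to pick which j.
By inclusion–exclusion, the number of valid placements is Σ_{j=0}^{2} (−1)^j C(2,j)·(9−j)!.
Computing: 362880 − 80640 + 5040 = 287280.

287280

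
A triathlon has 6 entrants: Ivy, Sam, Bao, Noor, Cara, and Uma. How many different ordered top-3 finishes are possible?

120

There are 6 choices for 1st place, 5 for 2nd, and 4 for 3rd.
That gives 6 × 5 × 4 = 120.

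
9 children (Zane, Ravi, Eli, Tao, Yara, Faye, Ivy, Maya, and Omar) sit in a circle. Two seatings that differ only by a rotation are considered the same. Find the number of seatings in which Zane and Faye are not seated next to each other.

30240

Without the restriction there are (8)! = 40320 seatings.
Seatings with Zane beside Faye: treat them as a block with 2 internal orders, giving 2 × (7)! = 10080.
Subtracting, 40320 − 10080 = 30240.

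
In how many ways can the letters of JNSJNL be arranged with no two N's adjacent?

120

Total arrangements of JNSJNL: 6!/(2!·2!) = 180.
If the two N's are adjacent, glue them into one block, leaving 5 items to arrange: (5)!/(2!) = 60 ways.
Subtracting, 180 − 60 = 120 arrangements keep the N's apart.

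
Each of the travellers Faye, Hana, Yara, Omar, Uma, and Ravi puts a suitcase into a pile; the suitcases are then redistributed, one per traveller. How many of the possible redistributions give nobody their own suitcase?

Let Aᵢ be the assignments in which traveller i gets their own suitcase. We want the size of the complement of A₁∪…∪A_6.
By inclusion–exclusion this is Σ_{j=0}^{6} (−1)^j C(6,j)·(6−j)!.
Computing: 720 − 720 + 360 − 120 + 30 − 6 + 1 = 265.

265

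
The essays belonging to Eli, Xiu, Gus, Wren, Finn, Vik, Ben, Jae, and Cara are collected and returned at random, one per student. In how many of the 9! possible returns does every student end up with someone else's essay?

This is the derangement count D_9: permutations of 9 items with no fixed point.
By inclusion–exclusion this is Σ_{j=0}^{9} (−1)^j C(9,j)·(9−j)!.
Computing: 362880 − 362880 + 181440 − 60480 + 15120 − 3024 + 504 − 72 + 9 − 1 = 133496.

133496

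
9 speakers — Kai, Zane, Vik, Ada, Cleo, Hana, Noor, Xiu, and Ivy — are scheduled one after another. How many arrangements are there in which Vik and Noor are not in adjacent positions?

282240

Of the 9! = 362880 arrangements, those with Vik and Noor adjacent number 2 × 8! = 80640 (treat the pair as a block with 2 internal orders).
So 362880 − 80640 = 282240 arrangements keep them apart.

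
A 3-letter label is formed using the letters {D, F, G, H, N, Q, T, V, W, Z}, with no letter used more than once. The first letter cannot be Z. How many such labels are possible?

648

The first letter has 10−1 = 9 choices (anything except Z).
The remaining 2 letters are filled from the other 9 symbols without repetition: 9 × 8 = 72.
Total: 9 × 72 = 648.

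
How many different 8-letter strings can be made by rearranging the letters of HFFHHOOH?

The 8 letters of HFFHHOOH have repeats: F appearing twice, H appearing 4 times, and O appearing twice.
Dividing 8! = 40320 by 4!·2!·2! = 96 for the repeated letters gives 420.

420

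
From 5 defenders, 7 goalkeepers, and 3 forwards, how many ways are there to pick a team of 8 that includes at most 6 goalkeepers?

6427

Split by how many goalkeepers are chosen (0 through 6).
Sum: C(7,0)·C(8,8) + C(7,1)·C(8,7) + C(7,2)·C(8,6) + C(7,3)·C(8,5) + C(7,4)·C(8,4) + C(7,5)·C(8,3) + C(7,6)·C(8,2) = 1 + 56 + 588 + 1960 + 2450 + 1176 + 196 = 6427.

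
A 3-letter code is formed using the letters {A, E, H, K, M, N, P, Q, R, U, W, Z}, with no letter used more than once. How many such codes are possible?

This is a permutation of 3 out of 12: P(12,3) = 12!/9!.
12 × 11 × 10 = 1320.

1320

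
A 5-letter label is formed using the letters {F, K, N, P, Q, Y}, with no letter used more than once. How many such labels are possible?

Choose and order 5 of the 6 symbols: the first letter has 6 options, the next 5, and so on down to 2.
6 × 5 × 4 × 3 × 2 = 720.

720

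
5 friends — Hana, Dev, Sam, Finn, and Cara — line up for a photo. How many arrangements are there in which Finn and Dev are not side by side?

72

There are 5! = 120 arrangements in all. If Finn and Dev are adjacent, merging them into one block gives 2·(4)! = 48 arrangements.
So 120 − 48 = 72 arrangements keep them apart.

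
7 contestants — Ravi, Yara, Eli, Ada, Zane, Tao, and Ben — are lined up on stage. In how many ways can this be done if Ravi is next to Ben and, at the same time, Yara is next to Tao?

Treat {Ravi,Ben} as one block (2 orders) and {Yara,Tao} as another (2 orders).
That leaves 5 units to arrange: 2 × 2 × 5! = 4 × 120 = 480.

480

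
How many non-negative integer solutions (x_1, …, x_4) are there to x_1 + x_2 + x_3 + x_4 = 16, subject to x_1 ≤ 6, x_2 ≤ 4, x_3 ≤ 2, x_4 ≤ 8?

31

Without the upper bounds there are C(19,3) = 969 ways to split 16 among 4 variables.
Subtract solutions that violate a single cap (substitute x_i' = x_i − (cap_i+1)): x_1 ≥ 7 gives C(12,3) = 220; x_2 ≥ 5 gives C(14,3) = 364; x_3 ≥ 3 gives C(16,3) = 560; x_4 ≥ 9 gives C(10,3) = 120. Together 1264.
Add back pairs where two caps are both exceeded: 35 + 84 + 1 + 165 + 10 + 35 = 330.
Subtract triples: 4 + 0 + 0 + 0 = 4.
By inclusion–exclusion the count is 969 − 1264 + 330 − 4 = 31.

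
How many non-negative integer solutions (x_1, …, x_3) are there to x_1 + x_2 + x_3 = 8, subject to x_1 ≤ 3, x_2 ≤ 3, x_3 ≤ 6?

13

Ignoring the caps, the number of non-negative solutions to x_1+…+x_3 = 8 is C(10,2) = 45.
Subtract solutions that violate a single cap (substitute x_i' = x_i − (cap_i+1)): x_1 ≥ 4 gives C(6,2) = 15; x_2 ≥ 4 gives C(6,2) = 15; x_3 ≥ 7 gives C(3,2) = 3. Together 33.
Add back pairs where two caps are both exceeded: 1 + 0 + 0 = 1.
By inclusion–exclusion the count is 45 − 33 + 1 = 13.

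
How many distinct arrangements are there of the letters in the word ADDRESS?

1260

The 7 letters of ADDRESS have repeats: D appearing twice and S appearing twice.
Dividing 7! = 5040 by 2!·2! = 4 for the repeated letters gives 1260.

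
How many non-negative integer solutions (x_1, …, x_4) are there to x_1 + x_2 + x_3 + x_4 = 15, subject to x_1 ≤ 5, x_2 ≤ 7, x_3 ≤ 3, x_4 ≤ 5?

By stars and bars, unrestricted non-negative solutions to x_1+…+x_4 = 15 number C(15+3,3) = 816.
Subtract solutions that violate a single cap (substitute x_i' = x_i − (cap_i+1)): x_1 ≥ 6 gives C(12,3) = 220; x_2 ≥ 8 gives C(10,3) = 120; x_3 ≥ 4 gives C(14,3) = 364; x_4 ≥ 6 gives C(12,3) = 220. Together 924.
Add back pairs where two caps are both exceeded: 4 + 56 + 20 + 20 + 4 + 56 = 160.
By inclusion–exclusion the count is 816 − 924 + 160 = 52.

52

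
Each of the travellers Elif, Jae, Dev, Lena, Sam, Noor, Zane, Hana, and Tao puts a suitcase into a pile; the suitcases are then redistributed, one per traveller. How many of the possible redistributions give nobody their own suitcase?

Let Aᵢ be the assignments in which traveller i gets their own suitcase. We want the size of the complement of A₁∪…∪A_9.
By inclusion–exclusion this is Σ_{j=0}^{9} (−1)^j C(9,j)·(9−j)!.
Computing: 362880 − 362880 + 181440 − 60480 + 15120 − 3024 + 504 − 72 + 9 − 1 = 133496.

133496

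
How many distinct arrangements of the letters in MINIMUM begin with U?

60

Fix U in the first position and arrange the remaining 6 letters.
Those 6 letters have I appearing twice and M appearing 3 times, giving (6)!/(3!·2!) = 60.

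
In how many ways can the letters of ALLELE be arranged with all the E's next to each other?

20

Treat the 2 copies of E as a single block. The multiset to arrange is then {EE, A, L, L, L}, 5 items in all.
That gives (5)!/(3!) = 20 arrangements.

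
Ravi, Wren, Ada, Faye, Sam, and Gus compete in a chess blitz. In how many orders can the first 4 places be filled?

There are 6 choices for 1st place, 5 for 2nd, and so on down to 3 for position 4.
That gives 6 × 5 × 4 × 3 = 360.

360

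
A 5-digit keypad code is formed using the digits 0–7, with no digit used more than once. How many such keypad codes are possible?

With no repetition, fill the 5 digits in order: 8 choices, then 7, down to 4.
8 × 7 × 6 × 5 × 4 = 6720.

6720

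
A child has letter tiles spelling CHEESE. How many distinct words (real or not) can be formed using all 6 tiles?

Letter multiplicities in CHEESE: C×1, E×3, H×1, S×1.
The number of distinct arrangements is 6!/(3!) = 720/6 = 120.

120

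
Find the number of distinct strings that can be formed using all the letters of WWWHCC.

The 6 letters of WWWHCC have repeats: C appearing twice and W appearing 3 times.
So there are 6! / (3!·2!) = 60 distinguishable arrangements.

60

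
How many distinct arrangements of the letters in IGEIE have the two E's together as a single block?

Treat the 2 copies of E as a single block. The multiset to arrange is then {EE, G, I, I}, 4 items in all.
That gives (4)!/(2!) = 12 arrangements.

12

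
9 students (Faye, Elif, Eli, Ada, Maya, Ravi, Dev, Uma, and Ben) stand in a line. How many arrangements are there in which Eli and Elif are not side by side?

There are 9! = 362880 arrangements in all. If Eli and Elif are adjacent, merging them into one block gives 2·(8)! = 80640 arrangements.
So 362880 − 80640 = 282240 arrangements keep them apart.

282240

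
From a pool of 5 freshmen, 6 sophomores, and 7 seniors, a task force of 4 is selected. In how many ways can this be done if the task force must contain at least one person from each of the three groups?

With no constraint there are C(18,4) = 3060 possible selections.
Subtract selections that omit an entire group: no freshmen → C(13,4) = 715; no sophomores → C(12,4) = 495; no seniors → C(11,4) = 330.
Add back selections omitting two groups (i.e. drawn from a single group): C(5,4) + C(6,4) + C(7,4) = 55.
By inclusion–exclusion: 3060 − 1540 + 55 = 1575.

1575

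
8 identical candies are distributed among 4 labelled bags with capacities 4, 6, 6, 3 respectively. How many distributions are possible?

102

Without the upper bounds there are C(11,3) = 165 ways to split 8 among 4 bags.
Subtract solutions that violate a single cap (substitute x_i' = x_i − (cap_i+1)): x_1 ≥ 5 gives C(6,3) = 20; x_2 ≥ 7 gives C(4,3) = 4; x_3 ≥ 7 gives C(4,3) = 4; x_4 ≥ 4 gives C(7,3) = 35. Together 63.
No two caps can be exceeded simultaneously, so the pair terms are all 0.
By inclusion–exclusion the count is 165 − 63 + 0 = 102.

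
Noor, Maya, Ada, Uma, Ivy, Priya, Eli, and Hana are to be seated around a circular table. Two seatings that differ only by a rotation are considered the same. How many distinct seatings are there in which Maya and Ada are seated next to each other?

Glue Maya and Ada into a block (2 internal orders). Seating 7 units around a circle gives (6)! arrangements.
So 2 × (6)! = 2 × 720 = 1440.

1440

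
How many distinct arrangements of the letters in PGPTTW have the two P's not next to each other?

120

Total arrangements of PGPTTW: 6!/(2!·2!) = 180.
If the two P's are adjacent, glue them into one block, leaving 5 items to arrange: (5)!/(2!) = 60 ways.
Subtracting, 180 − 60 = 120 arrangements keep the P's apart.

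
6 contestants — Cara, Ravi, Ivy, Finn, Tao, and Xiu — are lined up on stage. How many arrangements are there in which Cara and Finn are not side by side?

480

Of the 6! = 720 arrangements, those with Cara and Finn adjacent number 2 × 5! = 240 (treat the pair as a block with 2 internal orders).
Complementary counting: 720 − 240 = 480.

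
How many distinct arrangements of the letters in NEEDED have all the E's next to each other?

Treat the 3 copies of E as a single block. The multiset to arrange is then {EEE, D, D, N}, 4 items in all.
That gives (4)!/(2!) = 12 arrangements.

12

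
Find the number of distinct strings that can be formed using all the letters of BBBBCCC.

35

Letter multiplicities in BBBBCCC: B×4, C×3.
The number of distinct arrangements is 7!/(4!·3!) = 5040/144 = 35.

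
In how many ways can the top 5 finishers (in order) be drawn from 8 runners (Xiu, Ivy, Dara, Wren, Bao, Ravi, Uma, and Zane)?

6720

There are 8 choices for 1st place, 7 for 2nd, and so on down to 4 for position 5.
That gives 8 × 7 × 6 × 5 × 4 = 6720.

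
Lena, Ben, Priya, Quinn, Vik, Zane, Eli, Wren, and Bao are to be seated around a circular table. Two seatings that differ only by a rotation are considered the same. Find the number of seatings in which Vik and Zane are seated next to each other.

10080

Glue Vik and Zane into a block (2 internal orders). Seating 8 units around a circle gives (7)! arrangements.
So 2 × (7)! = 2 × 5040 = 10080.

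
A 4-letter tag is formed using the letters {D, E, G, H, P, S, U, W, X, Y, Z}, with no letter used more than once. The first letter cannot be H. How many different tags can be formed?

The first letter has 11−1 = 10 choices (anything except H).
The remaining 3 letters are filled from the other 10 symbols without repetition: 10 × 9 × 8 = 720.
Total: 10 × 720 = 7200.

7200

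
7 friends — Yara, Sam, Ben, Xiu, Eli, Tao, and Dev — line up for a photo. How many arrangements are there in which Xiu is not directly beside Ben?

There are 7! = 5040 arrangements in all. If Xiu and Ben are adjacent, merging them into one block gives 2·(6)! = 1440 arrangements.
Complementary counting: 5040 − 1440 = 3600.

3600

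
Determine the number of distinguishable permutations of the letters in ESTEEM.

120

ESTEEM has 6 letters with E appearing 3 times.
So there are 6! / (3!) = 120 distinguishable arrangements.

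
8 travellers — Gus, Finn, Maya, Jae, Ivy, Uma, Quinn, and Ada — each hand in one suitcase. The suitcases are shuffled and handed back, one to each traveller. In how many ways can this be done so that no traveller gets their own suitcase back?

14833

Let Aᵢ be the assignments in which traveller i gets their own suitcase. We want the size of the complement of A₁∪…∪A_8.
By inclusion–exclusion this is Σ_{j=0}^{8} (−1)^j C(8,j)·(8−j)!.
Computing: 40320 − 40320 + 20160 − 6720 + 1680 − 336 + 56 − 8 + 1 = 14833.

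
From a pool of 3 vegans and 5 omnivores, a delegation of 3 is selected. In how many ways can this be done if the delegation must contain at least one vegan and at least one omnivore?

45

With no constraint there are C(8,3) = 56 possible selections.
Subtract selections that omit an entire group: no vegans → C(5,3) = 10; no omnivores → C(3,3) = 1.
Both groups omitted at once is impossible, so 56 − 11 = 45.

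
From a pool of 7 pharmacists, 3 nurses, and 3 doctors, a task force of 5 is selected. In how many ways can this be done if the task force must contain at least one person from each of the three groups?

Unrestricted: C(13,5) = 1287 ways to pick any 5 of the 13.
Subtract selections that omit an entire group: no pharmacists → C(6,5) = 6; no nurses → C(10,5) = 252; no doctors → C(10,5) = 252.
Add back selections omitting two groups (i.e. drawn from a single group): C(7,5) + C(3,5) + C(3,5) = 21.
By inclusion–exclusion: 1287 − 510 + 21 = 798.

798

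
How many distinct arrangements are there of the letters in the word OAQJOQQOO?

2520

Letter multiplicities in OAQJOQQOO: A×1, J×1, O×4, Q×3.
The number of distinct arrangements is 9!/(4!·3!) = 362880/144 = 2520.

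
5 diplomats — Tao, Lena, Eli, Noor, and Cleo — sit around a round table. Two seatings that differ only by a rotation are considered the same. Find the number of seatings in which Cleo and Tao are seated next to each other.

Treat {Cleo, Tao} as one unit (2 internal orders) and seat the resulting 4 units around the table: (3)! circular arrangements.
So 2 × (3)! = 2 × 6 = 12.

12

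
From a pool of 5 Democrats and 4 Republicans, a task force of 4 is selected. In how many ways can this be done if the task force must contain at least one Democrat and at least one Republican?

120

With no constraint there are C(9,4) = 126 possible selections.
Subtract selections that omit an entire group: no Democrats → C(4,4) = 1; no Republicans → C(5,4) = 5.
Both groups omitted at once is impossible, so 126 − 6 = 120.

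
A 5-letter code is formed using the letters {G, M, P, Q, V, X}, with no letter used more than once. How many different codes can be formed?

With no repetition, fill the 5 letters in order: 6 choices, then 5, down to 2.
That product is 6 × 5 × 4 × 3 × 2 = 720.

720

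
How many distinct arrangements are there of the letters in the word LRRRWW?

Letter multiplicities in LRRRWW: L×1, R×3, W×2.
So there are 6! / (3!·2!) = 60 distinguishable arrangements.

60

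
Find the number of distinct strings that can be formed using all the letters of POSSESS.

POSSESS has 7 letters with S appearing 4 times.
So there are 7! / (4!) = 210 distinguishable arrangements.

210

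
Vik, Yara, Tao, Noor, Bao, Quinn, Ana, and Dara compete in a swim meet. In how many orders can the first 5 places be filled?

There are 8 choices for 1st place, 7 for 2nd, and so on down to 4 for position 5.
That gives 8 × 7 × 6 × 5 × 4 = 6720.

6720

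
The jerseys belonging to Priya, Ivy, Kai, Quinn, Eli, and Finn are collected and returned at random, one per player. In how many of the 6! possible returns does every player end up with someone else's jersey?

265

This is the derangement count D_6: permutations of 6 items with no fixed point.
By inclusion–exclusion this is Σ_{j=0}^{6} (−1)^j C(6,j)·(6−j)!.
Computing: 720 − 720 + 360 − 120 + 30 − 6 + 1 = 265.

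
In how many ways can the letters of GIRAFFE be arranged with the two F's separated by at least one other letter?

Total arrangements of GIRAFFE: 7!/(2!) = 2520.
If the two F's are adjacent, glue them into one block, leaving 6 items to arrange: (6)! = 720 ways.
Subtracting, 2520 − 720 = 1800 arrangements keep the F's apart.

1800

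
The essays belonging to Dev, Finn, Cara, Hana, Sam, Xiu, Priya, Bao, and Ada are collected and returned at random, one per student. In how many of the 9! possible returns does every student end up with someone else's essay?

133496

Count assignments avoiding every fixed point. For any j of the 9 students fixed to their own essay, the other 9−j can be arranged in (9−j)! ways.
By inclusion–exclusion this is Σ_{j=0}^{9} (−1)^j C(9,j)·(9−j)!.
Computing: 362880 − 362880 + 181440 − 60480 + 15120 − 3024 + 504 − 72 + 9 − 1 = 133496.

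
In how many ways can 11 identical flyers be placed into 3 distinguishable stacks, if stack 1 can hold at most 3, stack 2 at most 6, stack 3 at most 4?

By stars and bars, unrestricted non-negative solutions to x_1+…+x_3 = 11 number C(11+2,2) = 78.
Subtract solutions that violate a single cap (substitute x_i' = x_i − (cap_i+1)): x_1 ≥ 4 gives C(9,2) = 36; x_2 ≥ 7 gives C(6,2) = 15; x_3 ≥ 5 gives C(8,2) = 28. Together 79.
Add back pairs where two caps are both exceeded: 1 + 6 + 0 = 7.
By inclusion–exclusion the count is 78 − 79 + 7 = 6.

6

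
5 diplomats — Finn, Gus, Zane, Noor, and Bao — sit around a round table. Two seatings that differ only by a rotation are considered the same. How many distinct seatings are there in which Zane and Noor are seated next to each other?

12

Treat {Zane, Noor} as one unit (2 internal orders) and seat the resulting 4 units around the table: (3)! circular arrangements.
So 2 × (3)! = 2 × 6 = 12.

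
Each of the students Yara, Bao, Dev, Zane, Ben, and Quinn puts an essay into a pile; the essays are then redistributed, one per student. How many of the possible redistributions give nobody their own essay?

265

Count assignments avoiding every fixed point. For any j of the 6 students fixed to their own essay, the other 6−j can be arranged in (6−j)! ways.
By inclusion–exclusion this is Σ_{j=0}^{6} (−1)^j C(6,j)·(6−j)!.
Computing: 720 − 720 + 360 − 120 + 30 − 6 + 1 = 265.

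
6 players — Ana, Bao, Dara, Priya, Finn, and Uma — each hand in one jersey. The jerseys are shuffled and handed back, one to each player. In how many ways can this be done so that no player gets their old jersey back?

265

Count assignments avoiding every fixed point. For any j of the 6 players fixed to their old jersey, the other 6−j can be arranged in (6−j)! ways.
By inclusion–exclusion this is Σ_{j=0}^{6} (−1)^j C(6,j)·(6−j)!.
Computing: 720 − 720 + 360 − 120 + 30 − 6 + 1 = 265.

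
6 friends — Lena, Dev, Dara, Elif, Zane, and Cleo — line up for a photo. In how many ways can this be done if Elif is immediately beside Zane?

Place the 4 others and the Elif-Zane pair as 5 objects in a line; the pair has 2 internal arrangements.
So the count is 2·(5)! = 240.

240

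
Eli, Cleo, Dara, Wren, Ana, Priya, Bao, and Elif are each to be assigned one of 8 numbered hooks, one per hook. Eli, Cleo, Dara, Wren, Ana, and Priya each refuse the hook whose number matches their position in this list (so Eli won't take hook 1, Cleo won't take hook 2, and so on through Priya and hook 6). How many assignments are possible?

18806

Let Aᵢ (for 1 ≤ i ≤ 6) be the placements that put person i in their forbidden hook. Any j of these fix j positions, leaving (8−j)! ways to fill the rest, and there are C(6,j) ways to pick which j.
By inclusion–exclusion, the number of valid placements is Σ_{j=0}^{6} (−1)^j C(6,j)·(8−j)!.
Computing: 40320 − 30240 + 10800 − 2400 + 360 − 36 + 2 = 18806.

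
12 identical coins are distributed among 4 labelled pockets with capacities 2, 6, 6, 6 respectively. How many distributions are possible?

97

Without the upper bounds there are C(15,3) = 455 ways to split 12 among 4 pockets.
Subtract solutions that violate a single cap (substitute x_i' = x_i − (cap_i+1)): x_1 ≥ 3 gives C(12,3) = 220; x_2 ≥ 7 gives C(8,3) = 56; x_3 ≥ 7 gives C(8,3) = 56; x_4 ≥ 7 gives C(8,3) = 56. Together 388.
Add back pairs where two caps are both exceeded: 10 + 10 + 10 + 0 + 0 + 0 = 30.
By inclusion–exclusion the count is 455 − 388 + 30 = 97.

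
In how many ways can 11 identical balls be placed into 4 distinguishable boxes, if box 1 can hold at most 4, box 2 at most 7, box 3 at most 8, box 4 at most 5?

195

Without the upper bounds there are C(14,3) = 364 ways to split 11 among 4 boxes.
Subtract solutions that violate a single cap (substitute x_i' = x_i − (cap_i+1)): x_1 ≥ 5 gives C(9,3) = 84; x_2 ≥ 8 gives C(6,3) = 20; x_3 ≥ 9 gives C(5,3) = 10; x_4 ≥ 6 gives C(8,3) = 56. Together 170.
Add back pairs where two caps are both exceeded: 0 + 0 + 1 + 0 + 0 + 0 = 1.
By inclusion–exclusion the count is 364 − 170 + 1 = 195.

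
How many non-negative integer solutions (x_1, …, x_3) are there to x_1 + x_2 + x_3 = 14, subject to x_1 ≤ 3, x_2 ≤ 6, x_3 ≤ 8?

Ignoring the caps, the number of non-negative solutions to x_1+…+x_3 = 14 is C(16,2) = 120.
Subtract solutions that violate a single cap (substitute x_i' = x_i − (cap_i+1)): x_1 ≥ 4 gives C(12,2) = 66; x_2 ≥ 7 gives C(9,2) = 36; x_3 ≥ 9 gives C(7,2) = 21. Together 123.
Add back pairs where two caps are both exceeded: 10 + 3 + 0 = 13.
By inclusion–exclusion the count is 120 − 123 + 13 = 10.

10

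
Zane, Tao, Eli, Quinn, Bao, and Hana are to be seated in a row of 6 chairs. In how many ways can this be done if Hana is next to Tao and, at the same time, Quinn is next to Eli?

Treat {Hana,Tao} as one block (2 orders) and {Quinn,Eli} as another (2 orders).
That leaves 4 units to arrange: 2 × 2 × 4! = 4 × 24 = 96.

96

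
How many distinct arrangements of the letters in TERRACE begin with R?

360

Fix R in the first position and arrange the remaining 6 letters.
Those 6 letters have E appearing twice, giving (6)!/(2!) = 360.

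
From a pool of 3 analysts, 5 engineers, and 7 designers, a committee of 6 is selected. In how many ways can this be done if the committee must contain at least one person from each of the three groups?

3850

With no constraint there are C(15,6) = 5005 possible selections.
Subtract selections that omit an entire group: no analysts → C(12,6) = 924; no engineers → C(10,6) = 210; no designers → C(8,6) = 28.
Add back selections omitting two groups (i.e. drawn from a single group): C(3,6) + C(5,6) + C(7,6) = 7.
By inclusion–exclusion: 5005 − 1162 + 7 = 3850.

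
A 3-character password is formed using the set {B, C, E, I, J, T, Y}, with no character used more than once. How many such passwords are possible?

Choose and order 3 of the 7 symbols: the first character has 7 options, the next 6, then 5.
7 × 6 × 5 = 210.

210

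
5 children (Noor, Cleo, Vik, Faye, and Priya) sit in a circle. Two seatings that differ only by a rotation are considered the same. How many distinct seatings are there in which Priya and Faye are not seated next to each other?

Without the restriction there are (4)! = 24 seatings.
Those with Priya next to Faye: fuse the pair into one unit and seat 4 units around a circle — 2·(3)! = 12.
Subtracting, 24 − 12 = 12.

12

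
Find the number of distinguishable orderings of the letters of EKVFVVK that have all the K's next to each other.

Treat the 2 copies of K as a single block. The multiset to arrange is then {KK, E, F, V, V, V}, 6 items in all.
That gives (6)!/(3!) = 120 arrangements.

120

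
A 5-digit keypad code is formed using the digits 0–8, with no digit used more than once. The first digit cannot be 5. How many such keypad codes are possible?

The first digit has 9−1 = 8 choices (anything except 5).
The remaining 4 digits are filled from the other 8 symbols without repetition: 8 × 7 × 6 × 5 = 1680.
Total: 8 × 1680 = 13440.

13440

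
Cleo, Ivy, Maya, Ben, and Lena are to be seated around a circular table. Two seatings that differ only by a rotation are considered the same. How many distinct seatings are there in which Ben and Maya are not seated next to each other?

12

All circular seatings of 5 people number (4)! = 24.
Those with Ben next to Maya: fuse the pair into one unit and seat 4 units around a circle — 2·(3)! = 12.
Subtracting, 24 − 12 = 12.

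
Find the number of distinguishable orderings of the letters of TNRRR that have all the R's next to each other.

Treat the 3 copies of R as a single block. The multiset to arrange is then {RRR, N, T}, 3 items in all.
All 3 items are distinct, so there are (3)! = 6 arrangements.

6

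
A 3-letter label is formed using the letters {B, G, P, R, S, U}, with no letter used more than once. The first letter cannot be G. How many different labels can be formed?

The first letter has 6−1 = 5 choices (anything except G).
The remaining 2 letters are filled from the other 5 symbols without repetition: 5 × 4 = 20.
Total: 5 × 20 = 100.

100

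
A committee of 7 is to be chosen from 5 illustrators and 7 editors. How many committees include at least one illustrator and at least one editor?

With no constraint there are C(12,7) = 792 possible selections.
Selections missing a whole group: no illustrators → C(7,7) = 1; no editors → C(5,7) = 0.
Both groups omitted at once is impossible, so 792 − 1 = 791.

791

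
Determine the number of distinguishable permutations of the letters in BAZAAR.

120

Letter multiplicities in BAZAAR: A×3, B×1, R×1, Z×1.
The number of distinct arrangements is 6!/(3!) = 720/6 = 120.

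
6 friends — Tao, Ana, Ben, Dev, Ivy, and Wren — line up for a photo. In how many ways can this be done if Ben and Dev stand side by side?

Treat {Ben, Dev} as a single unit. There are 5 units to order, and the pair itself can be ordered 2 ways.
That gives 2 × 5! = 2 × 120 = 240.

240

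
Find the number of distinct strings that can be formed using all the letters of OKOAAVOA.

1120

The 8 letters of OKOAAVOA have repeats: A appearing 3 times and O appearing 3 times.
So there are 8! / (3!·3!) = 1120 distinguishable arrangements.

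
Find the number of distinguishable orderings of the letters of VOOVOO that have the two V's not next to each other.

10

Total arrangements of VOOVOO: 6!/(4!·2!) = 15.
Arrangements with the V's together: treat VV as one letter, giving (5)!/(4!) = 5.
Hence 15 − 5 = 10.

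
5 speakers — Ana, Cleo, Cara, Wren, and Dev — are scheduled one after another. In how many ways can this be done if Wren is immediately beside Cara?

48

Glue Wren and Cara into one block (2 internal orders), leaving 4 units to arrange in a row.
That gives 2 × 4! = 2 × 24 = 48.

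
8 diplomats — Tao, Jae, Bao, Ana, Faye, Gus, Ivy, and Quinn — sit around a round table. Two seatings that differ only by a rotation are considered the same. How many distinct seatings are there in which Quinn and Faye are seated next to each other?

Glue Quinn and Faye into a block (2 internal orders). Seating 7 units around a circle gives (6)! arrangements.
So 2 × (6)! = 2 × 720 = 1440.

1440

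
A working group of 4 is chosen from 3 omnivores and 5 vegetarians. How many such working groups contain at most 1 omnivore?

35

Split by how many omnivores are chosen (0 through 1).
Sum: C(3,0)·C(5,4) + C(3,1)·C(5,3) = 5 + 30 = 35.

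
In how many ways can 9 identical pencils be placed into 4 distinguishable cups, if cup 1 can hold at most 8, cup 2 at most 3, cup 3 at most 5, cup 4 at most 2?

70

By stars and bars, unrestricted non-negative solutions to x_1+…+x_4 = 9 number C(9+3,3) = 220.
Subtract solutions that violate a single cap (substitute x_i' = x_i − (cap_i+1)): x_1 ≥ 9 gives C(3,3) = 1; x_2 ≥ 4 gives C(8,3) = 56; x_3 ≥ 6 gives C(6,3) = 20; x_4 ≥ 3 gives C(9,3) = 84. Together 161.
Add back pairs where two caps are both exceeded: 0 + 0 + 0 + 0 + 10 + 1 = 11.
By inclusion–exclusion the count is 220 − 161 + 11 = 70.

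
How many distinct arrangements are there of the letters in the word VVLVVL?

Letter multiplicities in VVLVVL: L×2, V×4.
Dividing 6! = 720 by 4!·2! = 48 for the repeated letters gives 15.

15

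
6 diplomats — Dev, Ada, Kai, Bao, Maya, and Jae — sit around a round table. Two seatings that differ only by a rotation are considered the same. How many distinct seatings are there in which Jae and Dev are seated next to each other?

48

Treat {Jae, Dev} as one unit (2 internal orders) and seat the resulting 5 units around the table: (4)! circular arrangements.
So 2 × (4)! = 2 × 24 = 48.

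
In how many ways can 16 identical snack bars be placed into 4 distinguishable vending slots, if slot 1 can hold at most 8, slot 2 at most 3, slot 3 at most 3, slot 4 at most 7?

48

By stars and bars, unrestricted non-negative solutions to x_1+…+x_4 = 16 number C(16+3,3) = 969.
Subtract solutions that violate a single cap (substitute x_i' = x_i − (cap_i+1)): x_1 ≥ 9 gives C(10,3) = 120; x_2 ≥ 4 gives C(15,3) = 455; x_3 ≥ 4 gives C(15,3) = 455; x_4 ≥ 8 gives C(11,3) = 165. Together 1195.
Add back pairs where two caps are both exceeded: 20 + 20 + 0 + 165 + 35 + 35 = 275.
Subtract triples: 0 + 0 + 0 + 1 = 1.
By inclusion–exclusion the count is 969 − 1195 + 275 − 1 = 48.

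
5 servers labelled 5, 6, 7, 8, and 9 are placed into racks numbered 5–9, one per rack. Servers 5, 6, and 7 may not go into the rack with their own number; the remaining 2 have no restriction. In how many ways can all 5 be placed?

Let Aᵢ (for i ∈ {5, 6, 7}) be the placements that put server i in its forbidden rack. Any j of these fix j positions, leaving (5−j)! ways to fill the rest, and there are C(3,j) ways to pick which j.
By inclusion–exclusion, the number of valid placements is Σ_{j=0}^{3} (−1)^j C(3,j)·(5−j)!.
Computing: 120 − 72 + 18 − 2 = 64.

64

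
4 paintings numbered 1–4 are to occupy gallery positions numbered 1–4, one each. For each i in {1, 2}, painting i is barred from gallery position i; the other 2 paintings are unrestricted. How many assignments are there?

14

Let Aᵢ (for i ∈ {1, 2}) be the placements that put painting i in its forbidden gallery position. Any j of these fix j positions, leaving (4−j)! ways to fill the rest, and there are C(2,j) ways to pick which j.
By inclusion–exclusion, the number of valid placements is Σ_{j=0}^{2} (−1)^j C(2,j)·(4−j)!.
Computing: 24 − 12 + 2 = 14.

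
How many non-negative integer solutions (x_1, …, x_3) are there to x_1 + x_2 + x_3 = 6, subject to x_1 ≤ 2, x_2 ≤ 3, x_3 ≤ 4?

9

Ignoring the caps, the number of non-negative solutions to x_1+…+x_3 = 6 is C(8,2) = 28.
Subtract solutions that violate a single cap (substitute x_i' = x_i − (cap_i+1)): x_1 ≥ 3 gives C(5,2) = 10; x_2 ≥ 4 gives C(4,2) = 6; x_3 ≥ 5 gives C(3,2) = 3. Together 19.
No two caps can be exceeded simultaneously, so the pair terms are all 0.
By inclusion–exclusion the count is 28 − 19 + 0 = 9.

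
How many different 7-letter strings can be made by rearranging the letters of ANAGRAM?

840

Letter multiplicities in ANAGRAM: A×3, G×1, M×1, N×1, R×1.
The number of distinct arrangements is 7!/(3!) = 5040/6 = 840.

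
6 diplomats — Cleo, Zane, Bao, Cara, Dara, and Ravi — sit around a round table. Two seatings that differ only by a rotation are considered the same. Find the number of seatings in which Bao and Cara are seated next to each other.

Treat {Bao, Cara} as one unit (2 internal orders) and seat the resulting 5 units around the table: (4)! circular arrangements.
So 2 × (4)! = 2 × 24 = 48.

48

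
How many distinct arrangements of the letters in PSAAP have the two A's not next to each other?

18

Total arrangements of PSAAP: 5!/(2!·2!) = 30.
If the two A's are adjacent, glue them into one block, leaving 4 items to arrange: (4)!/(2!) = 12 ways.
Hence 30 − 12 = 18.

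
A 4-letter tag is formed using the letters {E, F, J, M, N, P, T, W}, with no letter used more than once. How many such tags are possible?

With no repetition, fill the 4 letters in order: 8 choices, then 7, down to 5.
That product is 8 × 7 × 6 × 5 = 1680.

1680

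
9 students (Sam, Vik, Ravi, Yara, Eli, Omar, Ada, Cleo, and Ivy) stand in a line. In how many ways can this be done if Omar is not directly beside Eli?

282240

Of the 9! = 362880 arrangements, those with Omar and Eli adjacent number 2 × 8! = 80640 (treat the pair as a block with 2 internal orders).
So 362880 − 80640 = 282240 arrangements keep them apart.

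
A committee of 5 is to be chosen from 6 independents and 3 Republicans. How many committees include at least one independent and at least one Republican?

120

With no constraint there are C(9,5) = 126 possible selections.
Subtract selections that omit an entire group: no independents → C(3,5) = 0; no Republicans → C(6,5) = 6.
Both groups omitted at once is impossible, so 126 − 6 = 120.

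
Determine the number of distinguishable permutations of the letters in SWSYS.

Letter multiplicities in SWSYS: S×3, W×1, Y×1.
So there are 5! / (3!) = 20 distinguishable arrangements.

20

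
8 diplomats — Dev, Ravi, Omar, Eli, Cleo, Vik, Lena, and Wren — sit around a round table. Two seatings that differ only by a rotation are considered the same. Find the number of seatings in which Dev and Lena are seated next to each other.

Treat {Dev, Lena} as one unit (2 internal orders) and seat the resulting 7 units around the table: (6)! circular arrangements.
So 2 × (6)! = 2 × 720 = 1440.

1440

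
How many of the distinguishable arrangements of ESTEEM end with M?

20

With the last slot taken by M, it remains to arrange the other 5 letters (ESTEE).
Those 5 letters have E appearing 3 times, giving (5)!/(3!) = 20.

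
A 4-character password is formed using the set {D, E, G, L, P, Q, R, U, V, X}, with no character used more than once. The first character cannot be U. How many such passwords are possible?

The first character has 10−1 = 9 choices (anything except U).
The remaining 3 characters are filled from the other 9 symbols without repetition: 9 × 8 × 7 = 504.
Total: 9 × 504 = 4536.

4536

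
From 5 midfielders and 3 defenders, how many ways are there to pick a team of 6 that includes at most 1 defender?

3

Split by how many defenders are chosen (0 through 1).
Sum: C(3,0)·C(5,6) + C(3,1)·C(5,5) = 0 + 3 = 3.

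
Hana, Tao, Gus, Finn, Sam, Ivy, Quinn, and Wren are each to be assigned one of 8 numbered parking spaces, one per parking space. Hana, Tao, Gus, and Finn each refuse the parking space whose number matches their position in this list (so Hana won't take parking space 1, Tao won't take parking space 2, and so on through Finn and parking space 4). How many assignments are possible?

24024

Let Aᵢ (for 1 ≤ i ≤ 4) be the placements that put person i in their forbidden parking space. Any j of these fix j positions, leaving (8−j)! ways to fill the rest, and there are C(4,j) ways to pick which j.
By inclusion–exclusion, the number of valid placements is Σ_{j=0}^{4} (−1)^j C(4,j)·(8−j)!.
Computing: 40320 − 20160 + 4320 − 480 + 24 = 24024.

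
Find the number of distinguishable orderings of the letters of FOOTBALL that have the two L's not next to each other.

There are 8!/(2!·2!) = 10080 arrangements of FOOTBALL in total.
Arrangements with the L's together: treat LL as one letter, giving (7)!/(2!) = 2520.
Subtracting, 10080 − 2520 = 7560 arrangements keep the L's apart.

7560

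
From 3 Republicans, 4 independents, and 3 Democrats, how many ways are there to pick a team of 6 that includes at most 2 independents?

Split by how many independents are chosen (0 through 2).
Sum: C(4,0)·C(6,6) + C(4,1)·C(6,5) + C(4,2)·C(6,4) = 1 + 24 + 90 = 115.

115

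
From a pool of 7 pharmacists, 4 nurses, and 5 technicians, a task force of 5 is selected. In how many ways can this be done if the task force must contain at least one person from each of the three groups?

3010

With no constraint there are C(16,5) = 4368 possible selections.
Subtract selections that omit an entire group: no pharmacists → C(9,5) = 126; no nurses → C(12,5) = 792; no technicians → C(11,5) = 462.
Add back selections omitting two groups (i.e. drawn from a single group): C(7,5) + C(4,5) + C(5,5) = 22.
By inclusion–exclusion: 4368 − 1380 + 22 = 3010.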